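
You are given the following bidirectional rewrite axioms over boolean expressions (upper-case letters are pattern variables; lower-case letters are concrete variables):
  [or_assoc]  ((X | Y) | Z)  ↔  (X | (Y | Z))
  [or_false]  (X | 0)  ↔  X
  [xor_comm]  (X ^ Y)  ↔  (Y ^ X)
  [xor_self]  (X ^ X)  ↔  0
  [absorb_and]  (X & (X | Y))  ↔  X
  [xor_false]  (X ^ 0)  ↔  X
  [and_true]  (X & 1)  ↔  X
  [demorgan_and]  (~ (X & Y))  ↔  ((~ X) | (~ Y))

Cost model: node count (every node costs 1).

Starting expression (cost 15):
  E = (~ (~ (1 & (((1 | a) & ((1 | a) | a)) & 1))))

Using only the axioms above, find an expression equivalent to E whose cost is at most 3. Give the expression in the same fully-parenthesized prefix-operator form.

(~ (~ 1))   [cost 3]

1. [absorb_and →] ((1 | a) & ((1 | a) | a))  →  (1 | a);  E = (~ (~ (1 & ((1 | a) & 1))))
2. [and_true →] ((1 | a) & 1)  →  (1 | a);  E = (~ (~ (1 & (1 | a))))
3. [absorb_and →] (1 & (1 | a))  →  1;  cost 3 ≤ 3, done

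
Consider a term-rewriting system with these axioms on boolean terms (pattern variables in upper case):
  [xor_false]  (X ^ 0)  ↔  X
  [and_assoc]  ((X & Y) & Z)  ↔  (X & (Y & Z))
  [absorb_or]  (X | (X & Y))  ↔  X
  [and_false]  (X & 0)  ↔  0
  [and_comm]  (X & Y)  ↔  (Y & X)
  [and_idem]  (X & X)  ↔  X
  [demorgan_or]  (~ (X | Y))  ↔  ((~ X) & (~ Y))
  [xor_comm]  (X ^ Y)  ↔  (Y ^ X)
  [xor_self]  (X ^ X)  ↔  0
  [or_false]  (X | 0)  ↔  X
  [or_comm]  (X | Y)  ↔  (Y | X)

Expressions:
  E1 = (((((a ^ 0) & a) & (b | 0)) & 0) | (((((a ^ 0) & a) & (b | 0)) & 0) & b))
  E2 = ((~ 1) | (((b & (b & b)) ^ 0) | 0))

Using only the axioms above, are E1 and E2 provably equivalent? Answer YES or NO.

Every axiom is a valid identity, so a rewrite proof would force E1 and E2 to agree under every assignment.
At a=0, b=1: E1 = 0 but E2 = 1; they differ, so no derivation exists.

NO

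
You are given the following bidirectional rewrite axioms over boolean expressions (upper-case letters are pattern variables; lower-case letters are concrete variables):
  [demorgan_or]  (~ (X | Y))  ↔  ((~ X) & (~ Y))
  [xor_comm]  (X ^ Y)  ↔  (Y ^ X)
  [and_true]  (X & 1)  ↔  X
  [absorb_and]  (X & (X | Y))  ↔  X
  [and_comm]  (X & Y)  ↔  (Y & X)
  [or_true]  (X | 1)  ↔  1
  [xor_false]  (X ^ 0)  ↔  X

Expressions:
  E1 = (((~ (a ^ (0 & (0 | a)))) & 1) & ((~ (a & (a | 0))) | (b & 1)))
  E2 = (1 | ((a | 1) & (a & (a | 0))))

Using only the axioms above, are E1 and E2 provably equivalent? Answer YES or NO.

NO

The axioms are sound identities: if E1 ↔* E2 then E1 and E2 evaluate identically under any assignment.
Under a=1, b=0: E1 evaluates to 0, E2 to 1. Distinct ⇒ no rewrite sequence connects them.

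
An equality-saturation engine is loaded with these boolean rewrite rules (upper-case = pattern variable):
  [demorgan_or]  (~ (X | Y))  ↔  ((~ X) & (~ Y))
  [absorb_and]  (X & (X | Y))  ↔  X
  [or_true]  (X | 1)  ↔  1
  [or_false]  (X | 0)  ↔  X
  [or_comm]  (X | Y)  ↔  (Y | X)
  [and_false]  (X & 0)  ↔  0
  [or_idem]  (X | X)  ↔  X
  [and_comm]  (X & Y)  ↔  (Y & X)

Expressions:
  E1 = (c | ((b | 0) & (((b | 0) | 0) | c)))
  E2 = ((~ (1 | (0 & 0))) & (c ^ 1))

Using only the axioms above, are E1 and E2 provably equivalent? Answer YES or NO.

NO

All listed rules preserve value, hence provable equivalence implies equal values everywhere; look for a separating assignment.
b=0, c=1 gives E1 ↦ 1, E2 ↦ 0; values differ ⇒ not provably equivalent.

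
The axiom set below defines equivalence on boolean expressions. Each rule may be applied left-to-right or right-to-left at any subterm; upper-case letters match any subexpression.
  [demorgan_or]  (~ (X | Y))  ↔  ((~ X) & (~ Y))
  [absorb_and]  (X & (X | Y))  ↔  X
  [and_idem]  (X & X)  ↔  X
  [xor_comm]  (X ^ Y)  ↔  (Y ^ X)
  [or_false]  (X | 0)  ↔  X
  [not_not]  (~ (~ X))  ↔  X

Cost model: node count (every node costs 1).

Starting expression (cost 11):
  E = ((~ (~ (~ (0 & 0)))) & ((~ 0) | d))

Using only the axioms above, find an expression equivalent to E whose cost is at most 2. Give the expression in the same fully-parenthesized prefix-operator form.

step 1: not_not (→) rewrites (~ (~ (~ (0 & 0)))) into (~ (0 & 0)), now ((~ (0 & 0)) & ((~ 0) | d))
step 2: and_idem (→) rewrites (0 & 0) into 0, now ((~ 0) & ((~ 0) | d))
step 3: absorb_and (→) rewrites ((~ 0) & ((~ 0) | d)) into (~ 0), reaching cost 2 (bound 2)

(~ 0)   [cost 2]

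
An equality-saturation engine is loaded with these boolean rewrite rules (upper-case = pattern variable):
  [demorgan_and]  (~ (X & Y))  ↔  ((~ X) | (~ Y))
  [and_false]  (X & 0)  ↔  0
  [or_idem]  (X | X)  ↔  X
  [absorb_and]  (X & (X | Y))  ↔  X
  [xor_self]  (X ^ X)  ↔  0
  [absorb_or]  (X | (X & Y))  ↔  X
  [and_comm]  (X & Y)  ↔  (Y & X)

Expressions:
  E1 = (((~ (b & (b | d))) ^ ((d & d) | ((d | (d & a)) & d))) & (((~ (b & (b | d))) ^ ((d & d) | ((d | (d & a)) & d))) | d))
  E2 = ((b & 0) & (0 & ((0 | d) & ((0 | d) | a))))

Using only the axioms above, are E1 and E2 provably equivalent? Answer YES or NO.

NO

The axioms are sound identities: if E1 ↔* E2 then E1 and E2 evaluate identically under any assignment.
Under a=0, b=0, d=0: E1 evaluates to 1, E2 to 0. Distinct ⇒ no rewrite sequence connects them.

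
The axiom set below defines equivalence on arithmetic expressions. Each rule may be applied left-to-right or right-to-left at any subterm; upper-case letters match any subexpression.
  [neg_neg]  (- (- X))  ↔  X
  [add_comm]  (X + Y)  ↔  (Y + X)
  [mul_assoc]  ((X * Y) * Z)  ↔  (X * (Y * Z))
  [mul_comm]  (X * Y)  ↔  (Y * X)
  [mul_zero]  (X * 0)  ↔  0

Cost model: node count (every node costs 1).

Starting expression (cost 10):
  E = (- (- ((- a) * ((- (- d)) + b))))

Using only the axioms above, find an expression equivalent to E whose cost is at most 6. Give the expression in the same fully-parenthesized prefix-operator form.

((d + b) * (- a))   [cost 6]

1. [neg_neg →] (- (- ((- a) * ((- (- d)) + b))))  →  ((- a) * ((- (- d)) + b))
2. [mul_comm →] ((- a) * ((- (- d)) + b))  →  (((- (- d)) + b) * (- a))
3. [neg_neg →] (- (- d))  →  d;  cost 6 ≤ 6, done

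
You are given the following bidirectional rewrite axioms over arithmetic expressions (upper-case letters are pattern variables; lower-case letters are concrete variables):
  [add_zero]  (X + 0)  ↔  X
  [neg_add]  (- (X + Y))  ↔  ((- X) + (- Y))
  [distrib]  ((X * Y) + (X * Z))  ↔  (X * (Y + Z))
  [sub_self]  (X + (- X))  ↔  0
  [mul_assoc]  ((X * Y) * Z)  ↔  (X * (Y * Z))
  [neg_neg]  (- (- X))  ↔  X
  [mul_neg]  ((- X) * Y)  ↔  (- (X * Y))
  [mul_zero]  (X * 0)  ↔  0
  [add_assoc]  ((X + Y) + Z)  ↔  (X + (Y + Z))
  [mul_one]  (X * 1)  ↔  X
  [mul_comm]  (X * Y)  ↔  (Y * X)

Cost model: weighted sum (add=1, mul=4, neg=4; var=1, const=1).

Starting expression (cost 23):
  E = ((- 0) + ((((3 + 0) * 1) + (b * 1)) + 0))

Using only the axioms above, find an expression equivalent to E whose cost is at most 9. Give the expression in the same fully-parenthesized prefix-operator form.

(1) ((((3 + 0) * 1) + (b * 1)) + 0)  =[add_zero →]=  (((3 + 0) * 1) + (b * 1))    ⊢ ((- 0) + (((3 + 0) * 1) + (b * 1)))
(2) (b * 1)  =[mul_one →]=  b    ⊢ ((- 0) + (((3 + 0) * 1) + b))
(3) ((3 + 0) * 1)  =[mul_one →]=  (3 + 0)    ⊢ ((- 0) + ((3 + 0) + b))
(4) (3 + 0)  =[add_zero →]=  3    ⊢ cost 9, within 9

((- 0) + (3 + b))   [cost 9]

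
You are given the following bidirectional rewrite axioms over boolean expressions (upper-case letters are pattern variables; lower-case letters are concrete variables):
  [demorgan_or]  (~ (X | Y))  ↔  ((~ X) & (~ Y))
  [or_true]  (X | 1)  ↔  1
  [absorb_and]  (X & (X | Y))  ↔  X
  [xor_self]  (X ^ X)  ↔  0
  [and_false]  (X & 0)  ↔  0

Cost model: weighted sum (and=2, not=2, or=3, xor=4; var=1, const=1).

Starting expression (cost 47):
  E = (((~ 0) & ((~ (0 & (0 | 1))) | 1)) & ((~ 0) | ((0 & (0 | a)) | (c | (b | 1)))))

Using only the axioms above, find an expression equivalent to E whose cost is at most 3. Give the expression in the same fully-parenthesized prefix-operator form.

(1) (0 & (0 | 1))  =[absorb_and →]=  0    ⊢ (((~ 0) & ((~ 0) | 1)) & ((~ 0) | ((0 & (0 | a)) | (c | (b | 1)))))
(2) (0 & (0 | a))  =[absorb_and →]=  0    ⊢ (((~ 0) & ((~ 0) | 1)) & ((~ 0) | (0 | (c | (b | 1)))))
(3) (b | 1)  =[or_true →]=  1    ⊢ (((~ 0) & ((~ 0) | 1)) & ((~ 0) | (0 | (c | 1))))
(4) (c | 1)  =[or_true →]=  1    ⊢ (((~ 0) & ((~ 0) | 1)) & ((~ 0) | (0 | 1)))
(5) ((~ 0) & ((~ 0) | 1))  =[absorb_and →]=  (~ 0)    ⊢ ((~ 0) & ((~ 0) | (0 | 1)))
(6) (0 | 1)  =[or_true →]=  1    ⊢ ((~ 0) & ((~ 0) | 1))
(7) ((~ 0) & ((~ 0) | 1))  =[absorb_and →]=  (~ 0)    ⊢ cost 3, within 3

(~ 0)   [cost 3]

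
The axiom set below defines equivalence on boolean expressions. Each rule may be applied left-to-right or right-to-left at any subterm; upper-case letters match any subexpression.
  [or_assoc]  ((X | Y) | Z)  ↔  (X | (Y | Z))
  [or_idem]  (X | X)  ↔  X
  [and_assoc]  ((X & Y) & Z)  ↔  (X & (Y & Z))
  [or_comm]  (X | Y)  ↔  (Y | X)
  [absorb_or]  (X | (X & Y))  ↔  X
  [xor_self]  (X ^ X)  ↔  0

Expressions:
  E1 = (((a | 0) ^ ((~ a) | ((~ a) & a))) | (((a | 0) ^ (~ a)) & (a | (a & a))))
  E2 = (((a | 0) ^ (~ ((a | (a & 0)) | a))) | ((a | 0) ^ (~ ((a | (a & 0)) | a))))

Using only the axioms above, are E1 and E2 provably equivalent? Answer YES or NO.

1. [absorb_or →] (a | (a & a))  →  a;  E1 = (((a | 0) ^ ((~ a) | ((~ a) & a))) | (((a | 0) ^ (~ a)) & a))
2. [absorb_or →] ((~ a) | ((~ a) & a))  →  (~ a);  E1 = (((a | 0) ^ (~ a)) | (((a | 0) ^ (~ a)) & a))
3. [absorb_or →] (((a | 0) ^ (~ a)) | (((a | 0) ^ (~ a)) & a))  →  ((a | 0) ^ (~ a))
4. [or_idem ←] a  →  (a | a);  E1 = ((a | 0) ^ (~ (a | a)))
5. [absorb_or ←] a  →  (a | (a & 0));  E1 = ((a | 0) ^ (~ ((a | (a & 0)) | a)))
6. [or_idem ←] ((a | 0) ^ (~ ((a | (a & 0)) | a)))  →  (((a | 0) ^ (~ ((a | (a & 0)) | a))) | ((a | 0) ^ (~ ((a | (a & 0)) | a))));  this is E2

YES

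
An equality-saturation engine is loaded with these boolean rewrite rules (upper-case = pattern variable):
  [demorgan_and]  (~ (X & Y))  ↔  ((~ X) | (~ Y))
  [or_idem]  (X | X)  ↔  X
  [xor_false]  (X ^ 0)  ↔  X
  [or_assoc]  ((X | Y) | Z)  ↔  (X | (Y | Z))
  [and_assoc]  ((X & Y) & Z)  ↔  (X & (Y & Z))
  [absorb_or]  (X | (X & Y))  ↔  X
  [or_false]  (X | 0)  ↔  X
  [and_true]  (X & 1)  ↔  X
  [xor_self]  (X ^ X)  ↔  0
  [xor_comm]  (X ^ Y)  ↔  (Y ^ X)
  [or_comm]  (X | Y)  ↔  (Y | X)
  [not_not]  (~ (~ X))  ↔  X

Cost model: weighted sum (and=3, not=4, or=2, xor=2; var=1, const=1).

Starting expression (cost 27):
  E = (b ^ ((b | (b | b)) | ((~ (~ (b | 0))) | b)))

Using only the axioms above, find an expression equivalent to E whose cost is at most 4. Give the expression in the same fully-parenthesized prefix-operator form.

(1) (~ (~ (b | 0)))  =[not_not →]=  (b | 0)    ⊢ (b ^ ((b | (b | b)) | ((b | 0) | b)))
(2) (b | b)  =[or_idem →]=  b    ⊢ (b ^ ((b | b) | ((b | 0) | b)))
(3) (b | 0)  =[or_false →]=  b    ⊢ (b ^ ((b | b) | (b | b)))
(4) ((b | b) | (b | b))  =[or_idem →]=  (b | b)    ⊢ (b ^ (b | b))
(5) (b | b)  =[or_idem →]=  b    ⊢ cost 4, within 4

(b ^ b)   [cost 4]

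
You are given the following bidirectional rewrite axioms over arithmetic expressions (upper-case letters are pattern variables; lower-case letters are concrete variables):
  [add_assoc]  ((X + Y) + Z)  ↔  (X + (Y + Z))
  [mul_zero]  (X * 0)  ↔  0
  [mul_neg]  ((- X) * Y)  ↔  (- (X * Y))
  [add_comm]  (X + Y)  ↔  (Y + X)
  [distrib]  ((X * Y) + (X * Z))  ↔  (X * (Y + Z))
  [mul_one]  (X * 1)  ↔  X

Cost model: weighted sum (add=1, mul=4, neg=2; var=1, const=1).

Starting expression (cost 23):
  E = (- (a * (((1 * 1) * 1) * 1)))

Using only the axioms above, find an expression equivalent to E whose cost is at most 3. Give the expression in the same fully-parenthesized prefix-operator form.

(- a)   [cost 3]

step 1: mul_one (→) rewrites (((1 * 1) * 1) * 1) into ((1 * 1) * 1), now (- (a * ((1 * 1) * 1)))
step 2: mul_one (→) rewrites ((1 * 1) * 1) into (1 * 1), now (- (a * (1 * 1)))
step 3: mul_one (→) rewrites (1 * 1) into 1, now (- (a * 1))
step 4: mul_one (→) rewrites (a * 1) into a, reaching cost 3 (bound 3)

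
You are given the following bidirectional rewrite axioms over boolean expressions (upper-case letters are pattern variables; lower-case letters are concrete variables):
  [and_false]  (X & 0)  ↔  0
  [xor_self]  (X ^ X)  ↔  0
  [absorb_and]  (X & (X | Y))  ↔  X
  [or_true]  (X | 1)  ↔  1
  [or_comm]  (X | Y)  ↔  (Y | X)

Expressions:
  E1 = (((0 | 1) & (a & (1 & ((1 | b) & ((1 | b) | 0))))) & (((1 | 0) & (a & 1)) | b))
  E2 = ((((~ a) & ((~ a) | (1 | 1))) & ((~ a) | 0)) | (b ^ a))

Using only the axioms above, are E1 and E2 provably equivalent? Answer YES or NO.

NO

The axioms are sound identities: if E1 ↔* E2 then E1 and E2 evaluate identically under any assignment.
Under a=0, b=0: E1 evaluates to 0, E2 to 1. Distinct ⇒ no rewrite sequence connects them.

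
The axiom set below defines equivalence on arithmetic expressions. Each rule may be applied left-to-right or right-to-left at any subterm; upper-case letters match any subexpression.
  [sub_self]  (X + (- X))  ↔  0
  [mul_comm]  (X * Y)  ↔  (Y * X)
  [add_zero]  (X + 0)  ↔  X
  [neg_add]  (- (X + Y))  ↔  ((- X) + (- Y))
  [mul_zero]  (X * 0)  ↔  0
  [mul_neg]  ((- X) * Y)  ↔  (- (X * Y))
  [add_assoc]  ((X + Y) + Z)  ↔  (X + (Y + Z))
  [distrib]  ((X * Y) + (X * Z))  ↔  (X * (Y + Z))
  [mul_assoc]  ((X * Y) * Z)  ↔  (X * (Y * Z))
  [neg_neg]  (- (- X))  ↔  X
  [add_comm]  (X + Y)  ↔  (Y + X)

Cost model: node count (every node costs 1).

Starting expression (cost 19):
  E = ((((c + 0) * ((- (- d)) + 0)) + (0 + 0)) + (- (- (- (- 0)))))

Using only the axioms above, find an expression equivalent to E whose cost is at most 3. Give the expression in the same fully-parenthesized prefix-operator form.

step 1: neg_neg (→) rewrites (- (- d)) into d, now ((((c + 0) * (d + 0)) + (0 + 0)) + (- (- (- (- 0)))))
step 2: neg_neg (→) rewrites (- (- (- (- 0)))) into (- (- 0)), now ((((c + 0) * (d + 0)) + (0 + 0)) + (- (- 0)))
step 3: add_zero (→) rewrites (d + 0) into d, now ((((c + 0) * d) + (0 + 0)) + (- (- 0)))
step 4: neg_neg (→) rewrites (- (- 0)) into 0, now ((((c + 0) * d) + (0 + 0)) + 0)
step 5: add_zero (→) rewrites (0 + 0) into 0, now ((((c + 0) * d) + 0) + 0)
step 6: add_zero (→) rewrites (c + 0) into c, now (((c * d) + 0) + 0)
step 7: add_zero (→) rewrites (((c * d) + 0) + 0) into ((c * d) + 0)
step 8: add_zero (→) rewrites ((c * d) + 0) into (c * d), reaching cost 3 (bound 3)

(c * d)   [cost 3]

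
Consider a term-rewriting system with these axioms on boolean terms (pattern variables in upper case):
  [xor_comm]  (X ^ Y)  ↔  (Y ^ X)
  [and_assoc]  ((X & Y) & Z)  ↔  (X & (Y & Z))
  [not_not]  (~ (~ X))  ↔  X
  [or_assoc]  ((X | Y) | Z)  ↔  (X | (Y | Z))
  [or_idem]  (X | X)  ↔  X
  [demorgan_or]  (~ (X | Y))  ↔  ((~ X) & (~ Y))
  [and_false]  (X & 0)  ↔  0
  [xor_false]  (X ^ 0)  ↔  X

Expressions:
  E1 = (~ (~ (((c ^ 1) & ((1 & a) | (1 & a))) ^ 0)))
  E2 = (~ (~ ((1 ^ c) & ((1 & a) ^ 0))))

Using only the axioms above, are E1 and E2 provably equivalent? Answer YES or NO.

(1) (((c ^ 1) & ((1 & a) | (1 & a))) ^ 0)  =[xor_false →]=  ((c ^ 1) & ((1 & a) | (1 & a)))    ⊢ (~ (~ ((c ^ 1) & ((1 & a) | (1 & a)))))
(2) ((1 & a) | (1 & a))  =[or_idem →]=  (1 & a)    ⊢ (~ (~ ((c ^ 1) & (1 & a))))
(3) (~ (~ ((c ^ 1) & (1 & a))))  =[not_not →]=  ((c ^ 1) & (1 & a))
(4) (c ^ 1)  =[xor_comm →]=  (1 ^ c)    ⊢ ((1 ^ c) & (1 & a))
(5) (1 & a)  =[xor_false ←]=  ((1 & a) ^ 0)    ⊢ ((1 ^ c) & ((1 & a) ^ 0))
(6) ((1 ^ c) & ((1 & a) ^ 0))  =[not_not ←]=  (~ (~ ((1 ^ c) & ((1 & a) ^ 0))))    ⊢ E2

YES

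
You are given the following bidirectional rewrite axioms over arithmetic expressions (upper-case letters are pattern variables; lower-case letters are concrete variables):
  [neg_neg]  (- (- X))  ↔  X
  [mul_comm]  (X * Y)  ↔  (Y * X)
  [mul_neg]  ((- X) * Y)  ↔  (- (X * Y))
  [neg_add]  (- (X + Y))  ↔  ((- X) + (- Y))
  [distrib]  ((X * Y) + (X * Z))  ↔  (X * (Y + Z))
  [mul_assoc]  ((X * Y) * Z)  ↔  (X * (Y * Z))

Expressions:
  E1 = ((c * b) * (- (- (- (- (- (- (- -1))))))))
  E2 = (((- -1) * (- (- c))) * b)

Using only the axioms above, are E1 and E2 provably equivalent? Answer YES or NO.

YES

step 1: neg_neg (→) rewrites (- (- -1)) into -1, now ((c * b) * (- (- (- (- (- -1))))))
step 2: neg_neg (→) rewrites (- (- (- (- (- -1))))) into (- (- (- -1))), now ((c * b) * (- (- (- -1))))
step 3: neg_neg (→) rewrites (- (- -1)) into -1, now ((c * b) * (- -1))
step 4: mul_comm (→) rewrites ((c * b) * (- -1)) into ((- -1) * (c * b))
step 5: neg_neg (←) rewrites c into (- (- c)), now ((- -1) * ((- (- c)) * b))
step 6: mul_assoc (←) rewrites ((- -1) * ((- (- c)) * b)) into (((- -1) * (- (- c))) * b), which is E2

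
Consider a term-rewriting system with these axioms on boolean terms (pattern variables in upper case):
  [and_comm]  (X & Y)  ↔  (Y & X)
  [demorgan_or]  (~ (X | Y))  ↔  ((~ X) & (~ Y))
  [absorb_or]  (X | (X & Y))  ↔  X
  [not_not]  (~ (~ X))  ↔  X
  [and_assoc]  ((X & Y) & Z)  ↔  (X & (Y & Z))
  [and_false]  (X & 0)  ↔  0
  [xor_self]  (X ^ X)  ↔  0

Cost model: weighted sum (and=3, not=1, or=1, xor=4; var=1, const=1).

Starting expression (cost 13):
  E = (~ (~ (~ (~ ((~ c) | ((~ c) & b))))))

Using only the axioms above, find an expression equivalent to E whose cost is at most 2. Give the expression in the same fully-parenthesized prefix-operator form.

step 1: absorb_or (→) rewrites ((~ c) | ((~ c) & b)) into (~ c), now (~ (~ (~ (~ (~ c)))))
step 2: not_not (→) rewrites (~ (~ (~ (~ c)))) into (~ (~ c)), now (~ (~ (~ c)))
step 3: not_not (→) rewrites (~ (~ (~ c))) into (~ c), reaching cost 2 (bound 2)

(~ c)   [cost 2]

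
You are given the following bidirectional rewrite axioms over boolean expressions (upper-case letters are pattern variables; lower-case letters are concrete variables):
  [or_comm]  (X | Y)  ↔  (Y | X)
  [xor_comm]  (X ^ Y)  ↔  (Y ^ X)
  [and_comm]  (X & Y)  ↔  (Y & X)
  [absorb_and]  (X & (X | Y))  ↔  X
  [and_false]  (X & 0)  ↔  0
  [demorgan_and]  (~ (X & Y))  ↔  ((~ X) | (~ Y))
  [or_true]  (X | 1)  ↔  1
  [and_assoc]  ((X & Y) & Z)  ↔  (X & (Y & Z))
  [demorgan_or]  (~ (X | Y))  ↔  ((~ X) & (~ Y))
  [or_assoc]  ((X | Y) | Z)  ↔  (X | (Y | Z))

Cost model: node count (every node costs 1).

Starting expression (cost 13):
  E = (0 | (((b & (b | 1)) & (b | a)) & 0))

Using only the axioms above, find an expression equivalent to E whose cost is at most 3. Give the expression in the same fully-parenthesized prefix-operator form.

(0 | 0)   [cost 3]

1. [absorb_and →] (b & (b | 1))  →  b;  E = (0 | ((b & (b | a)) & 0))
2. [absorb_and →] (b & (b | a))  →  b;  E = (0 | (b & 0))
3. [and_false →] (b & 0)  →  0;  cost 3 ≤ 3, done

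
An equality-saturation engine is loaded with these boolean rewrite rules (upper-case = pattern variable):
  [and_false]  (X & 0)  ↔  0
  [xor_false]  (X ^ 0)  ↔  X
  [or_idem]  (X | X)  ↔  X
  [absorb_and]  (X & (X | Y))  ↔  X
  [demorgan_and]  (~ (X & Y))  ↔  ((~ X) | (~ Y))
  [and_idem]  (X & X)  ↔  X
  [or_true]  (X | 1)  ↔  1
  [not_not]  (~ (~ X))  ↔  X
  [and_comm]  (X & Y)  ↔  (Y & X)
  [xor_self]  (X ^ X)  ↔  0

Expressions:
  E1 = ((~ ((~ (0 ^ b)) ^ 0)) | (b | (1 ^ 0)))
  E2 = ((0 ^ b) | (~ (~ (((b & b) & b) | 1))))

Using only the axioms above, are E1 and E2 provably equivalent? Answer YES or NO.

1. [xor_false →] ((~ (0 ^ b)) ^ 0)  →  (~ (0 ^ b));  E1 = ((~ (~ (0 ^ b))) | (b | (1 ^ 0)))
2. [not_not →] (~ (~ (0 ^ b)))  →  (0 ^ b);  E1 = ((0 ^ b) | (b | (1 ^ 0)))
3. [xor_false →] (1 ^ 0)  →  1;  E1 = ((0 ^ b) | (b | 1))
4. [not_not ←] (b | 1)  →  (~ (~ (b | 1)));  E1 = ((0 ^ b) | (~ (~ (b | 1))))
5. [and_idem ←] b  →  (b & b);  E1 = ((0 ^ b) | (~ (~ ((b & b) | 1))))
6. [and_idem ←] b  →  (b & b);  this is E2

YES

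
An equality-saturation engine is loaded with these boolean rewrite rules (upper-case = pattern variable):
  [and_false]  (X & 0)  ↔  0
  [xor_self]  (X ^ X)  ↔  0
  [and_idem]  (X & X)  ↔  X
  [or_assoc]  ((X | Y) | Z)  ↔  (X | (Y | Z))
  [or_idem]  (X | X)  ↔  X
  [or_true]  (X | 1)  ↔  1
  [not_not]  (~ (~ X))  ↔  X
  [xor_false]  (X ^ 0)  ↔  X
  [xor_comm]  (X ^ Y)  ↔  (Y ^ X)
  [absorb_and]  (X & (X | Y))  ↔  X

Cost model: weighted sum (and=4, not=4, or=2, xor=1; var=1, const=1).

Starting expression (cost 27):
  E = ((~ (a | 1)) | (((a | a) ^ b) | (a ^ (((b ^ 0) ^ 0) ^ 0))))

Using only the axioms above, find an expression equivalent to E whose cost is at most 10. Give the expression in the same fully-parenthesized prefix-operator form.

((~ 1) | (a ^ b))   [cost 10]

step 1: xor_false (→) rewrites ((b ^ 0) ^ 0) into (b ^ 0), now ((~ (a | 1)) | (((a | a) ^ b) | (a ^ ((b ^ 0) ^ 0))))
step 2: xor_false (→) rewrites ((b ^ 0) ^ 0) into (b ^ 0), now ((~ (a | 1)) | (((a | a) ^ b) | (a ^ (b ^ 0))))
step 3: xor_false (→) rewrites (b ^ 0) into b, now ((~ (a | 1)) | (((a | a) ^ b) | (a ^ b)))
step 4: or_idem (→) rewrites (a | a) into a, now ((~ (a | 1)) | ((a ^ b) | (a ^ b)))
step 5: or_true (→) rewrites (a | 1) into 1, now ((~ 1) | ((a ^ b) | (a ^ b)))
step 6: or_idem (→) rewrites ((a ^ b) | (a ^ b)) into (a ^ b), reaching cost 10 (bound 10)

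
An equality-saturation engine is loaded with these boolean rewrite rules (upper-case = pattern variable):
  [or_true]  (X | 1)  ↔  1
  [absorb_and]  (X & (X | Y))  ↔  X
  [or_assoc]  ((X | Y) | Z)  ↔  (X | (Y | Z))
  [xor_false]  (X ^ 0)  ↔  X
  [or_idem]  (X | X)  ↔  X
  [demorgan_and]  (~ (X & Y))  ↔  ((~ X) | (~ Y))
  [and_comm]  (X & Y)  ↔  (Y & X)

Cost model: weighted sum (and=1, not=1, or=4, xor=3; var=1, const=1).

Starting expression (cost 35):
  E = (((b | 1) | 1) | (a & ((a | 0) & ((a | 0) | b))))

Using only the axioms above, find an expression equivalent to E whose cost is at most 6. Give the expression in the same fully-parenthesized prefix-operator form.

step 1: absorb_and (→) rewrites ((a | 0) & ((a | 0) | b)) into (a | 0), now (((b | 1) | 1) | (a & (a | 0)))
step 2: or_true (→) rewrites (b | 1) into 1, now ((1 | 1) | (a & (a | 0)))
step 3: or_idem (→) rewrites (1 | 1) into 1, now (1 | (a & (a | 0)))
step 4: absorb_and (→) rewrites (a & (a | 0)) into a, reaching cost 6 (bound 6)

(1 | a)   [cost 6]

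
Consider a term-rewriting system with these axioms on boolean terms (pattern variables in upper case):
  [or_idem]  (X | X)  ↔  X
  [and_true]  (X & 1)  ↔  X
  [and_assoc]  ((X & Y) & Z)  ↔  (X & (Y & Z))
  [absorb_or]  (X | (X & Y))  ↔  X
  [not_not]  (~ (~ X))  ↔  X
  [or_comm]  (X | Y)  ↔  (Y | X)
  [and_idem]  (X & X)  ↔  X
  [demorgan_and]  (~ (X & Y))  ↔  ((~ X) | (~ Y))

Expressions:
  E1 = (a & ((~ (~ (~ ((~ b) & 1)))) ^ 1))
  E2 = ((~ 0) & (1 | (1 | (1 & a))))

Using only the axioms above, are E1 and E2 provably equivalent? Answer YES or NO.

NO

All listed rules preserve value, hence provable equivalence implies equal values everywhere; look for a separating assignment.
a=0, b=0 gives E1 ↦ 0, E2 ↦ 1; values differ ⇒ not provably equivalent.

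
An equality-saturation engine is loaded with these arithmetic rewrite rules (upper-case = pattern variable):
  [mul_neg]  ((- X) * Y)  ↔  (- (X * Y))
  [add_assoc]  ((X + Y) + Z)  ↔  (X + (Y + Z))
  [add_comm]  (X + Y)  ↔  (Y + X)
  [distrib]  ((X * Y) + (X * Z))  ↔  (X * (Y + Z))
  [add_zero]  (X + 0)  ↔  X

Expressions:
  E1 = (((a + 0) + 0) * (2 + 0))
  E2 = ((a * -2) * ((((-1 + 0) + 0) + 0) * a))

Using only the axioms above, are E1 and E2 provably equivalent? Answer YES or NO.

NO

Every axiom is a valid identity, so a rewrite proof would force E1 and E2 to agree under every assignment.
At a=-1: E1 = -2 but E2 = 2; they differ, so no derivation exists.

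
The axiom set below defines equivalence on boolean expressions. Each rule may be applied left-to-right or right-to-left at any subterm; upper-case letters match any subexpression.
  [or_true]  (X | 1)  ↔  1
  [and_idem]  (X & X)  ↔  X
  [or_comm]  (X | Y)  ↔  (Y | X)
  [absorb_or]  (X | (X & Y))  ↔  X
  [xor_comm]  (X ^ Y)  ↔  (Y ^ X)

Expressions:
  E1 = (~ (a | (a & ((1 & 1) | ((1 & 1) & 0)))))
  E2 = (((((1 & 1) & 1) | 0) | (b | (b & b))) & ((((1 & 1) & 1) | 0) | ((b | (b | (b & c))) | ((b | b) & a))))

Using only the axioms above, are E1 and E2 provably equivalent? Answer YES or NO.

NO

All listed rules preserve value, hence provable equivalence implies equal values everywhere; look for a separating assignment.
a=1, b=0, c=0 gives E1 ↦ 0, E2 ↦ 1; values differ ⇒ not provably equivalent.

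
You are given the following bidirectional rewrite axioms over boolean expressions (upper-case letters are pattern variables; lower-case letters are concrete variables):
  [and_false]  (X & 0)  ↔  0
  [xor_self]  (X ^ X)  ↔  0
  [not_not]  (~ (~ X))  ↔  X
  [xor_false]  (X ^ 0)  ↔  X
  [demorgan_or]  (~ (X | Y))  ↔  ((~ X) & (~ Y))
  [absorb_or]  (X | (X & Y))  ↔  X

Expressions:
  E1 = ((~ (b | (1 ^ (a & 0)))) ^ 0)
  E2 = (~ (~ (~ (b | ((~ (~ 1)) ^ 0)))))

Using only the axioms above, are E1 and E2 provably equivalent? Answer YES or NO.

YES

(1) ((~ (b | (1 ^ (a & 0)))) ^ 0)  =[xor_false →]=  (~ (b | (1 ^ (a & 0))))
(2) (a & 0)  =[and_false →]=  0    ⊢ (~ (b | (1 ^ 0)))
(3) 1  =[not_not ←]=  (~ (~ 1))    ⊢ (~ (b | ((~ (~ 1)) ^ 0)))
(4) (~ (b | ((~ (~ 1)) ^ 0)))  =[not_not ←]=  (~ (~ (~ (b | ((~ (~ 1)) ^ 0)))))    ⊢ E2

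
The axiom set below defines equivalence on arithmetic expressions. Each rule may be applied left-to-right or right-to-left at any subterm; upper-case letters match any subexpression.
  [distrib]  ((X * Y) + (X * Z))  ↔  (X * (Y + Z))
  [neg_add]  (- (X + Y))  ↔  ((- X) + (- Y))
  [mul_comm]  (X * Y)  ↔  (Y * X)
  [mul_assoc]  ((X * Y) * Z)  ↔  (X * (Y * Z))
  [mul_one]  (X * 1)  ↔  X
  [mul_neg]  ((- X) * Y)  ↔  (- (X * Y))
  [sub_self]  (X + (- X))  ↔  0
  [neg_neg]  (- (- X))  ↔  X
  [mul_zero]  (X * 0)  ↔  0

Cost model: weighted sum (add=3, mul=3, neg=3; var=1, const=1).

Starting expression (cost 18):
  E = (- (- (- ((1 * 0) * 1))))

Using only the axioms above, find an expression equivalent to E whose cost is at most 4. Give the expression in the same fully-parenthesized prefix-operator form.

step 1: mul_zero (→) rewrites (1 * 0) into 0, now (- (- (- (0 * 1))))
step 2: mul_one (→) rewrites (0 * 1) into 0, now (- (- (- 0)))
step 3: neg_neg (→) rewrites (- (- 0)) into 0, reaching cost 4 (bound 4)

(- 0)   [cost 4]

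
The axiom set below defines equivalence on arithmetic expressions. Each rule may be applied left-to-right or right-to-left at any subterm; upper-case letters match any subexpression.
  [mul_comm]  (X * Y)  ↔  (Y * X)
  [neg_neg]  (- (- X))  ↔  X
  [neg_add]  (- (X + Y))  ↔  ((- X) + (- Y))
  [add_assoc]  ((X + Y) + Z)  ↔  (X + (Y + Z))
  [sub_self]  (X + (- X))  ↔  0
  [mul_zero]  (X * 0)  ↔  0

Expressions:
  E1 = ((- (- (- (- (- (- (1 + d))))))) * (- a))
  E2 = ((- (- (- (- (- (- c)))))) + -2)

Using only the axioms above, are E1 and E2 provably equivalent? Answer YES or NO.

The axioms are sound identities: if E1 ↔* E2 then E1 and E2 evaluate identically under any assignment.
Under a=0, c=0, d=0: E1 evaluates to 0, E2 to -2. Distinct ⇒ no rewrite sequence connects them.

NO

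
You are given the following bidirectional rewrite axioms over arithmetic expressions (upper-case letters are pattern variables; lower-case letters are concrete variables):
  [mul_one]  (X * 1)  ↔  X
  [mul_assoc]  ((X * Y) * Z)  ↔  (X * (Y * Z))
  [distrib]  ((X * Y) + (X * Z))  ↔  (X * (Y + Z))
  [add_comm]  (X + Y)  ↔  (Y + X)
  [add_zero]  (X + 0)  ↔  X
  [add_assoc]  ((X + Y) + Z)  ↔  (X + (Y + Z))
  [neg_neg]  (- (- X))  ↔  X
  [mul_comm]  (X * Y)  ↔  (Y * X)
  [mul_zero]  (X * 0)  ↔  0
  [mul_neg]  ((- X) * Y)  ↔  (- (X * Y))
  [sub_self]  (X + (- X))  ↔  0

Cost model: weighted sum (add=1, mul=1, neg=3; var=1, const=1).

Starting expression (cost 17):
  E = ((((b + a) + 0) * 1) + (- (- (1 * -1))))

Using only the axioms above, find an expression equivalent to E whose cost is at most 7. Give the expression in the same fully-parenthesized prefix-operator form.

((b + a) + (1 * -1))   [cost 7]

1. [mul_one →] (((b + a) + 0) * 1)  →  ((b + a) + 0);  E = (((b + a) + 0) + (- (- (1 * -1))))
2. [neg_neg →] (- (- (1 * -1)))  →  (1 * -1);  E = (((b + a) + 0) + (1 * -1))
3. [add_zero →] ((b + a) + 0)  →  (b + a);  cost 7 ≤ 7, done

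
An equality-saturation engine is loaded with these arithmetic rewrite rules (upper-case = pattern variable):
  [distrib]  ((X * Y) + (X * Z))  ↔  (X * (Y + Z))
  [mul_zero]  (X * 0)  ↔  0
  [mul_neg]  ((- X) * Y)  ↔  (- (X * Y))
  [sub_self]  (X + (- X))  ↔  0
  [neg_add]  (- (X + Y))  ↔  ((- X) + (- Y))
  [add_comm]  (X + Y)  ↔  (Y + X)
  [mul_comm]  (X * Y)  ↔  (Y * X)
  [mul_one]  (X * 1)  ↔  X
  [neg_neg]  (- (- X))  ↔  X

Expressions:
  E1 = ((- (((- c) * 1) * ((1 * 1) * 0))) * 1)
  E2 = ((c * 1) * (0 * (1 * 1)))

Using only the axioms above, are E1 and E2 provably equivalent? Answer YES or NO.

(1) ((- (((- c) * 1) * ((1 * 1) * 0))) * 1)  =[mul_one →]=  (- (((- c) * 1) * ((1 * 1) * 0)))
(2) (1 * 1)  =[mul_one →]=  1    ⊢ (- (((- c) * 1) * (1 * 0)))
(3) ((- c) * 1)  =[mul_one →]=  (- c)    ⊢ (- ((- c) * (1 * 0)))
(4) (1 * 0)  =[mul_comm →]=  (0 * 1)    ⊢ (- ((- c) * (0 * 1)))
(5) (0 * 1)  =[mul_one →]=  0    ⊢ (- ((- c) * 0))
(6) ((- c) * 0)  =[mul_neg →]=  (- (c * 0))    ⊢ (- (- (c * 0)))
(7) (- (- (c * 0)))  =[neg_neg →]=  (c * 0)
(8) 0  =[mul_one ←]=  (0 * 1)    ⊢ (c * (0 * 1))
(9) c  =[mul_one ←]=  (c * 1)    ⊢ ((c * 1) * (0 * 1))
(10) 1  =[mul_one ←]=  (1 * 1)    ⊢ E2

YES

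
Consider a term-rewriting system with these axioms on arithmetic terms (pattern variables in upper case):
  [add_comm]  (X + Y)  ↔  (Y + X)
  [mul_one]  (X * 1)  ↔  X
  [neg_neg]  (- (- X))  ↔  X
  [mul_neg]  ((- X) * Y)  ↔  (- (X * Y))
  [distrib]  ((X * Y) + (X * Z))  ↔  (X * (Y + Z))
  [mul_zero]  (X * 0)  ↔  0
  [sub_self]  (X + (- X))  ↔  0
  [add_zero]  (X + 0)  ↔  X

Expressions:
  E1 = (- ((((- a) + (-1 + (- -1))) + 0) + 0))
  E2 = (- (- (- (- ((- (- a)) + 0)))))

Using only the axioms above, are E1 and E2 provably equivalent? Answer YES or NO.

YES

1. [sub_self →] (-1 + (- -1))  →  0;  E1 = (- ((((- a) + 0) + 0) + 0))
2. [add_zero →] ((- a) + 0)  →  (- a);  E1 = (- (((- a) + 0) + 0))
3. [add_zero →] ((- a) + 0)  →  (- a);  E1 = (- ((- a) + 0))
4. [add_zero →] ((- a) + 0)  →  (- a);  E1 = (- (- a))
5. [neg_neg ←] a  →  (- (- a));  E1 = (- (- (- (- a))))
6. [add_zero ←] (- (- a))  →  ((- (- a)) + 0);  E1 = (- (- ((- (- a)) + 0)))
7. [neg_neg ←] (- ((- (- a)) + 0))  →  (- (- (- ((- (- a)) + 0))));  this is E2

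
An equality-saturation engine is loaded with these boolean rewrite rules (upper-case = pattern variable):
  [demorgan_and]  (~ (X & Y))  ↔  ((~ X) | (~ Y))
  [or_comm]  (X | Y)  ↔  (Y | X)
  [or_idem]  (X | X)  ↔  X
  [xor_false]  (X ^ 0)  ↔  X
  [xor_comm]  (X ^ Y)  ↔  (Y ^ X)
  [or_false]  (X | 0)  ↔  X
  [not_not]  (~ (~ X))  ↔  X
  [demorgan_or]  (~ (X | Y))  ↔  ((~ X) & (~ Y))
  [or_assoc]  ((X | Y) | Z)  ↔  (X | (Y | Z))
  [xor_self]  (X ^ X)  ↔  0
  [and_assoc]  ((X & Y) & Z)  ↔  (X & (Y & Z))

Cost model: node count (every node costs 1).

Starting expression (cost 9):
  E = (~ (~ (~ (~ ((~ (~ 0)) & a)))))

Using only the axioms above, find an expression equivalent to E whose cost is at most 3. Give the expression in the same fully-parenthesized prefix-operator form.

(1) (~ (~ 0))  =[not_not →]=  0    ⊢ (~ (~ (~ (~ (0 & a)))))
(2) (~ (~ (~ (0 & a))))  =[not_not →]=  (~ (0 & a))    ⊢ (~ (~ (0 & a)))
(3) (~ (~ (0 & a)))  =[not_not →]=  (0 & a)    ⊢ cost 3, within 3

(0 & a)   [cost 3]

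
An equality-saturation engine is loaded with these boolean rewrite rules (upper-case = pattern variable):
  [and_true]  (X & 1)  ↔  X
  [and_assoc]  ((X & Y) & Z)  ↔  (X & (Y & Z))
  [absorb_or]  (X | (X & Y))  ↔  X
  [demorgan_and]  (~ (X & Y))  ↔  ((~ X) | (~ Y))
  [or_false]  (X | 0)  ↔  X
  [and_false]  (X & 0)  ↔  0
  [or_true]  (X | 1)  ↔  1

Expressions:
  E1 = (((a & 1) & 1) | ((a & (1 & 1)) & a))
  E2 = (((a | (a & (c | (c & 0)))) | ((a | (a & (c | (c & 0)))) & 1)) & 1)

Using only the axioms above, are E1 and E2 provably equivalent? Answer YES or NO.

(1) ((a & 1) & 1)  =[and_assoc →]=  (a & (1 & 1))    ⊢ ((a & (1 & 1)) | ((a & (1 & 1)) & a))
(2) ((a & (1 & 1)) | ((a & (1 & 1)) & a))  =[absorb_or →]=  (a & (1 & 1))
(3) (1 & 1)  =[and_true →]=  1    ⊢ (a & 1)
(4) a  =[absorb_or ←]=  (a | (a & c))    ⊢ ((a | (a & c)) & 1)
(5) c  =[absorb_or ←]=  (c | (c & 0))    ⊢ ((a | (a & (c | (c & 0)))) & 1)
(6) (a | (a & (c | (c & 0))))  =[absorb_or ←]=  ((a | (a & (c | (c & 0)))) | ((a | (a & (c | (c & 0)))) & 1))    ⊢ E2

YES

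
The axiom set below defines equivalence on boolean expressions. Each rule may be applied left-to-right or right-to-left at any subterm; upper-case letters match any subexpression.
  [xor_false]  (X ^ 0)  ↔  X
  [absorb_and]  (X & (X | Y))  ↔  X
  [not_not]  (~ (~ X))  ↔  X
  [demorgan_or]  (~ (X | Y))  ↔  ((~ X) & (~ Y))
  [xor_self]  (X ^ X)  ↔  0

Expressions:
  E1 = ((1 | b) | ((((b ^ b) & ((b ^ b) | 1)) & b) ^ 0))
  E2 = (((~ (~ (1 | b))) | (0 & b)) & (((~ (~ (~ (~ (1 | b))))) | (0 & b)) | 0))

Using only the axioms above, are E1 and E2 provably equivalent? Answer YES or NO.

YES

(1) ((b ^ b) & ((b ^ b) | 1))  =[absorb_and →]=  (b ^ b)    ⊢ ((1 | b) | (((b ^ b) & b) ^ 0))
(2) (((b ^ b) & b) ^ 0)  =[xor_false →]=  ((b ^ b) & b)    ⊢ ((1 | b) | ((b ^ b) & b))
(3) (b ^ b)  =[xor_self →]=  0    ⊢ ((1 | b) | (0 & b))
(4) (1 | b)  =[not_not ←]=  (~ (~ (1 | b)))    ⊢ ((~ (~ (1 | b))) | (0 & b))
(5) ((~ (~ (1 | b))) | (0 & b))  =[absorb_and ←]=  (((~ (~ (1 | b))) | (0 & b)) & (((~ (~ (1 | b))) | (0 & b)) | 0))
(6) (~ (~ (1 | b)))  =[not_not ←]=  (~ (~ (~ (~ (1 | b)))))    ⊢ E2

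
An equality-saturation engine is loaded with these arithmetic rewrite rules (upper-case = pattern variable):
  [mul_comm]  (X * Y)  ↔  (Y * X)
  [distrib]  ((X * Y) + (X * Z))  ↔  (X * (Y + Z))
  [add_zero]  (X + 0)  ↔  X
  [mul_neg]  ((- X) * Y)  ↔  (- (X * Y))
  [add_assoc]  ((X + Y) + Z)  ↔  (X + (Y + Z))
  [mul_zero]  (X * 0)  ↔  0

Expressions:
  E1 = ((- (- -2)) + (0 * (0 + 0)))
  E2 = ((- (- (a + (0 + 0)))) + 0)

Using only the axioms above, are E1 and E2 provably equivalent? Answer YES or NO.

The axioms are sound identities: if E1 ↔* E2 then E1 and E2 evaluate identically under any assignment.
Under a=0: E1 evaluates to -2, E2 to 0. Distinct ⇒ no rewrite sequence connects them.

NO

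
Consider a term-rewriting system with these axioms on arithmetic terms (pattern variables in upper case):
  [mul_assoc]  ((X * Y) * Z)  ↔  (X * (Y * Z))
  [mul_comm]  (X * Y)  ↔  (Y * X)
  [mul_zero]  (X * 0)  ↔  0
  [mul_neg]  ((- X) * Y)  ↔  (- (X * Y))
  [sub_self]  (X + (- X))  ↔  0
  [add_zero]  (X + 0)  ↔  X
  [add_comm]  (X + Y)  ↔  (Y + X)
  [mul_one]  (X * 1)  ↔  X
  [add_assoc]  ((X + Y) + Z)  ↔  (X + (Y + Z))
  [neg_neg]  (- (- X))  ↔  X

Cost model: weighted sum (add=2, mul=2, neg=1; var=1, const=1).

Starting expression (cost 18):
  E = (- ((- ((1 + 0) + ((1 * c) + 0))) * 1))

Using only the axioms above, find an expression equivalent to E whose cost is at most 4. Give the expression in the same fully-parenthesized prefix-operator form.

1. [mul_one →] ((- ((1 + 0) + ((1 * c) + 0))) * 1)  →  (- ((1 + 0) + ((1 * c) + 0)));  E = (- (- ((1 + 0) + ((1 * c) + 0))))
2. [add_zero →] ((1 * c) + 0)  →  (1 * c);  E = (- (- ((1 + 0) + (1 * c))))
3. [mul_comm →] (1 * c)  →  (c * 1);  E = (- (- ((1 + 0) + (c * 1))))
4. [neg_neg →] (- (- ((1 + 0) + (c * 1))))  →  ((1 + 0) + (c * 1))
5. [add_zero →] (1 + 0)  →  1;  E = (1 + (c * 1))
6. [mul_one →] (c * 1)  →  c;  cost 4 ≤ 4, done

(1 + c)   [cost 4]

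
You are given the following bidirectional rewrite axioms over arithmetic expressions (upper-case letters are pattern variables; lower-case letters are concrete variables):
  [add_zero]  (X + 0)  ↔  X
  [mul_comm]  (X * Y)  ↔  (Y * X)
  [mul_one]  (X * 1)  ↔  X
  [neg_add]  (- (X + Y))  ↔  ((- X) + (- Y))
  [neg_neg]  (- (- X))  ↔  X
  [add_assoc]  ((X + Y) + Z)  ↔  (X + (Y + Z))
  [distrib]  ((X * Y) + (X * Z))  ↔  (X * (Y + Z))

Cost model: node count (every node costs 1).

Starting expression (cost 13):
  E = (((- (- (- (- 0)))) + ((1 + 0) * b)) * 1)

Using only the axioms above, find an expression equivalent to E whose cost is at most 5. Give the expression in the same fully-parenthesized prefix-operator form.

(0 + (1 * b))   [cost 5]

(1) (((- (- (- (- 0)))) + ((1 + 0) * b)) * 1)  =[mul_one →]=  ((- (- (- (- 0)))) + ((1 + 0) * b))
(2) (1 + 0)  =[add_zero →]=  1    ⊢ ((- (- (- (- 0)))) + (1 * b))
(3) (- (- 0))  =[neg_neg →]=  0    ⊢ ((- (- 0)) + (1 * b))
(4) (- (- 0))  =[neg_neg →]=  0    ⊢ cost 5, within 5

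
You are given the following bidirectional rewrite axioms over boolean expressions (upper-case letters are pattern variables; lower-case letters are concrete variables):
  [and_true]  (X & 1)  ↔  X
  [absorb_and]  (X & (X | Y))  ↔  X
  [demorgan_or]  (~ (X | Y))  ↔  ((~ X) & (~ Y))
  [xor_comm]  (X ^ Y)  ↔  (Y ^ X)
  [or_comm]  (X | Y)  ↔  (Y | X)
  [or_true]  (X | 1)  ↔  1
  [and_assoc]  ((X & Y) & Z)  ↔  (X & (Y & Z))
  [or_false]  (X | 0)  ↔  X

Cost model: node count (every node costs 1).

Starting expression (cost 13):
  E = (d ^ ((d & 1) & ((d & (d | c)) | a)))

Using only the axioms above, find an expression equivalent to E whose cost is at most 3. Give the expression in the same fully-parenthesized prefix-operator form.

(d ^ d)   [cost 3]

step 1: and_true (→) rewrites (d & 1) into d, now (d ^ (d & ((d & (d | c)) | a)))
step 2: absorb_and (→) rewrites (d & (d | c)) into d, now (d ^ (d & (d | a)))
step 3: absorb_and (→) rewrites (d & (d | a)) into d, reaching cost 3 (bound 3)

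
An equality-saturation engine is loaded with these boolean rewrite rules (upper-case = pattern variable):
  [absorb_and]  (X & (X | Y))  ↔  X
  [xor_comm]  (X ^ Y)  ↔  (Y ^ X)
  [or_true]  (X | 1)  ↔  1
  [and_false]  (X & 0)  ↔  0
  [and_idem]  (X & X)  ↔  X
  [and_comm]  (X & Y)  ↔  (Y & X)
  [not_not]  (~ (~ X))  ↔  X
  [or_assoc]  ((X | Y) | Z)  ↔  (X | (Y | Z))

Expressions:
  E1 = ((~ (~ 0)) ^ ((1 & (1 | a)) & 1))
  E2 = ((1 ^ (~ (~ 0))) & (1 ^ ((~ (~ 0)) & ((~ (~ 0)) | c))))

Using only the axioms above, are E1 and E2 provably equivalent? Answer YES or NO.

YES

(1) (1 & (1 | a))  =[absorb_and →]=  1    ⊢ ((~ (~ 0)) ^ (1 & 1))
(2) (~ (~ 0))  =[not_not →]=  0    ⊢ (0 ^ (1 & 1))
(3) (1 & 1)  =[and_idem →]=  1    ⊢ (0 ^ 1)
(4) (0 ^ 1)  =[xor_comm →]=  (1 ^ 0)
(5) 0  =[not_not ←]=  (~ (~ 0))    ⊢ (1 ^ (~ (~ 0)))
(6) (1 ^ (~ (~ 0)))  =[and_idem ←]=  ((1 ^ (~ (~ 0))) & (1 ^ (~ (~ 0))))
(7) (~ (~ 0))  =[absorb_and ←]=  ((~ (~ 0)) & ((~ (~ 0)) | c))    ⊢ E2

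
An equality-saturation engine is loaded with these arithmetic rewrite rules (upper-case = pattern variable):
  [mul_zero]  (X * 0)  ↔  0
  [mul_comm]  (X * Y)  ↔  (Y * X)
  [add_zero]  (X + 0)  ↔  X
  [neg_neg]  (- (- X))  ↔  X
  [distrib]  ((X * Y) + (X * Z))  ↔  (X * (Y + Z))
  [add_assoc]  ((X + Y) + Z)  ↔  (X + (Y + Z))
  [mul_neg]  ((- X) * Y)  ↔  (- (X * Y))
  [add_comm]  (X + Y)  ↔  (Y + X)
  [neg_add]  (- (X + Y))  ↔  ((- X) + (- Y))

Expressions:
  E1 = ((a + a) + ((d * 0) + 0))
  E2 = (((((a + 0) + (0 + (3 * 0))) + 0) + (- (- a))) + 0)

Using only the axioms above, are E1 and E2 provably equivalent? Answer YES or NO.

(1) ((d * 0) + 0)  =[add_zero →]=  (d * 0)    ⊢ ((a + a) + (d * 0))
(2) (d * 0)  =[mul_zero →]=  0    ⊢ ((a + a) + 0)
(3) ((a + a) + 0)  =[add_zero →]=  (a + a)
(4) a  =[add_zero ←]=  (a + 0)    ⊢ ((a + 0) + a)
(5) a  =[add_zero ←]=  (a + 0)    ⊢ ((a + 0) + (a + 0))
(6) (a + 0)  =[add_zero ←]=  ((a + 0) + 0)    ⊢ (((a + 0) + 0) + (a + 0))
(7) (((a + 0) + 0) + (a + 0))  =[add_assoc ←]=  ((((a + 0) + 0) + a) + 0)
(8) a  =[add_zero ←]=  (a + 0)    ⊢ (((((a + 0) + 0) + 0) + a) + 0)
(9) a  =[neg_neg ←]=  (- (- a))    ⊢ (((((a + 0) + 0) + 0) + (- (- a))) + 0)
(10) 0  =[add_zero ←]=  (0 + 0)    ⊢ (((((a + 0) + (0 + 0)) + 0) + (- (- a))) + 0)
(11) 0  =[mul_zero ←]=  (3 * 0)    ⊢ E2

YES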